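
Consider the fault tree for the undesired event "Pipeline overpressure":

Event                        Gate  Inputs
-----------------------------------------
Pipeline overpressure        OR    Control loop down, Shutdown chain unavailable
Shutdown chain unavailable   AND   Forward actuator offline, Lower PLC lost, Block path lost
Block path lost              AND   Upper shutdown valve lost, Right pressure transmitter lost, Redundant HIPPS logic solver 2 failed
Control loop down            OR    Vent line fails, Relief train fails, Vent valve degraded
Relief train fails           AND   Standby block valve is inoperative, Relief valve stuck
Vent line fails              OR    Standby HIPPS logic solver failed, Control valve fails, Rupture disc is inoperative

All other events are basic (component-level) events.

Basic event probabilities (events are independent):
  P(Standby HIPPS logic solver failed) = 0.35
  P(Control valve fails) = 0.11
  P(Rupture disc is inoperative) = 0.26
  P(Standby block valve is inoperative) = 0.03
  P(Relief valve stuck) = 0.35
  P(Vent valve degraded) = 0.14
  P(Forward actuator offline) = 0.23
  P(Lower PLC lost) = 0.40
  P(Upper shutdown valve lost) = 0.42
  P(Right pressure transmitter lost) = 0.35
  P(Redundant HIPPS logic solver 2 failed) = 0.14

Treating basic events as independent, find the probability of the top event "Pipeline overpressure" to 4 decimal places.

0.6364

P(Vent line fails) [OR] = 1 − (1−0.35) × (1−0.11) × (1−0.26) = 0.571910
P(Relief train fails) [AND] = 0.03 × 0.35 = 0.010500
P(Control loop down) [OR] = 1 − (1−0.571910) × (1−0.010500) × (1−0.14) = 0.635708
P(Block path lost) [AND] = 0.42 × 0.35 × 0.14 = 0.020580
P(Shutdown chain unavailable) [AND] = 0.23 × 0.40 × 0.020580 = 0.001893
P(Pipeline overpressure) [OR] = 1 − (1−0.635708) × (1−0.001893) = 0.636398
Rounded to 4 decimal places: P(Pipeline overpressure) ≈ 0.6364.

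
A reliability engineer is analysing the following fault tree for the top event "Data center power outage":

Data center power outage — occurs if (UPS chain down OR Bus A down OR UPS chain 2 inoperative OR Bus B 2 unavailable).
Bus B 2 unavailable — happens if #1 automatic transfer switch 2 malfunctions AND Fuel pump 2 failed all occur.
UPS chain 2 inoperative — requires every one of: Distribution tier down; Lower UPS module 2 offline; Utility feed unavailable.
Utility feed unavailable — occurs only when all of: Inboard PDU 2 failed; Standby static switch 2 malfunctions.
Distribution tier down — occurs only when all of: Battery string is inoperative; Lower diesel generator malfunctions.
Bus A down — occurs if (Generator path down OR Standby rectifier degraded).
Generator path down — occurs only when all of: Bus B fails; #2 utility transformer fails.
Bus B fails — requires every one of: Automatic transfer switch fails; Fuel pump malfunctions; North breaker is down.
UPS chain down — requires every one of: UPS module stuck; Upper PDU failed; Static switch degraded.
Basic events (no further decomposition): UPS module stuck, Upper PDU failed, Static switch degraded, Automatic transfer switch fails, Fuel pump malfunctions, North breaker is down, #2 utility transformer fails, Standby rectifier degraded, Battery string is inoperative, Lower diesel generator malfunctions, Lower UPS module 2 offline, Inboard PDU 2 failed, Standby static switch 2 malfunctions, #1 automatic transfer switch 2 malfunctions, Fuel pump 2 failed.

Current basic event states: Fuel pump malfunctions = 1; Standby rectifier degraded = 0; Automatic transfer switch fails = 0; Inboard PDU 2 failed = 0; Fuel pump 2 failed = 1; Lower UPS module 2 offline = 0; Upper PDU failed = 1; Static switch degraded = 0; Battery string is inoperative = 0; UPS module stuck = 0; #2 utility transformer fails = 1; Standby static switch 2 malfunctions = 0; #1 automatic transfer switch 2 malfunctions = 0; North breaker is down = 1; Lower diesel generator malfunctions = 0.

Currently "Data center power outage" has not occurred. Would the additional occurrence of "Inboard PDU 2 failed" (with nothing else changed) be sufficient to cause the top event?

Counterfactual: set "Inboard PDU 2 failed" to occurred.
UPS chain down [AND]: UPS module stuck=not, Upper PDU failed=occurs, Static switch degraded=not → not all inputs occur → does not occur.
Bus B fails [AND]: Automatic transfer switch fails=not, Fuel pump malfunctions=occurs, North breaker is down=occurs → not all inputs occur → does not occur.
Generator path down [AND]: Bus B fails=not, #2 utility transformer fails=occurs → not all inputs occur → does not occur.
Bus A down [OR]: Generator path down=not, Standby rectifier degraded=not → no input occurs → does not occur.
Distribution tier down [AND]: Battery string is inoperative=not, Lower diesel generator malfunctions=not → not all inputs occur → does not occur.
Utility feed unavailable [AND]: Inboard PDU 2 failed=occurs, Standby static switch 2 malfunctions=not → not all inputs occur → does not occur.
UPS chain 2 inoperative [AND]: Distribution tier down=not, Lower UPS module 2 offline=not, Utility feed unavailable=not → not all inputs occur → does not occur.
Bus B 2 unavailable [AND]: #1 automatic transfer switch 2 malfunctions=not, Fuel pump 2 failed=occurs → not all inputs occur → does not occur.
Data center power outage [OR]: UPS chain down=not, Bus A down=not, UPS chain 2 inoperative=not, Bus B 2 unavailable=not → no input occurs → does not occur.

No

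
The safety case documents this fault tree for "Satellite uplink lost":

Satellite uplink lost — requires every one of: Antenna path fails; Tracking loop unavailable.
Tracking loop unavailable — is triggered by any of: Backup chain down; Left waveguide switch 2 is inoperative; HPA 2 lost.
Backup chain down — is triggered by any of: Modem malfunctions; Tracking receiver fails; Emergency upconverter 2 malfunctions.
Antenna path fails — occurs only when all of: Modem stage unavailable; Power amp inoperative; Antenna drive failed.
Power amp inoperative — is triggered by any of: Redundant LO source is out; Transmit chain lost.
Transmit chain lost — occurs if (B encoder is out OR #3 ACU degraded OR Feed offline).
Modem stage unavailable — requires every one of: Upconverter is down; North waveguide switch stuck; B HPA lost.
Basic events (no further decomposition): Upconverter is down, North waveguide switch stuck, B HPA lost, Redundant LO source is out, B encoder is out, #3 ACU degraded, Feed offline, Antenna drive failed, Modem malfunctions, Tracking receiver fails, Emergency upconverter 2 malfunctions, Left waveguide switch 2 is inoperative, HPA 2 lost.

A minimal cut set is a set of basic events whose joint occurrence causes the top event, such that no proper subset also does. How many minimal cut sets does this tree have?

20

Modem stage unavailable [AND]: one cut set from each child combined → 1 × 1 × 1 = 1 cut set(s).
Transmit chain lost [OR]: union of children's cut sets → 3 cut set(s).
Power amp inoperative [OR]: union of children's cut sets → 4 cut set(s).
Antenna path fails [AND]: one cut set from each child combined → 1 × 4 × 1 = 4 cut set(s).
Backup chain down [OR]: union of children's cut sets → 3 cut set(s).
Tracking loop unavailable [OR]: union of children's cut sets → 5 cut set(s).
Satellite uplink lost [AND]: one cut set from each child combined → 4 × 5 = 20 cut set(s).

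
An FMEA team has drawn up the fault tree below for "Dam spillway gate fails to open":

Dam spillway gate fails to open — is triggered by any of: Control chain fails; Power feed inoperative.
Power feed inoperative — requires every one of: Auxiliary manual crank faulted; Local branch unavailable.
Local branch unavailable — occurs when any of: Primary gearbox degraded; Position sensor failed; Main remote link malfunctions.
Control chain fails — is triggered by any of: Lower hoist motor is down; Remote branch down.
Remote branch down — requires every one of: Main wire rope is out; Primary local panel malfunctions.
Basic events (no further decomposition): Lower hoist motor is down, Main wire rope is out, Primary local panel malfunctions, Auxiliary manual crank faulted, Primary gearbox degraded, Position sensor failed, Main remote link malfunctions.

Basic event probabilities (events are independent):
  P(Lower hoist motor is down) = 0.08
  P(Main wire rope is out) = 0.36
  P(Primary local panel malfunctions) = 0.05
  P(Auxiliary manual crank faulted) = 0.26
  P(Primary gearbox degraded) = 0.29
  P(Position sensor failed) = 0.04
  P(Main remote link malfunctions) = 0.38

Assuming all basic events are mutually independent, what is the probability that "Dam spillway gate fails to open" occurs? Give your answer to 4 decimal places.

P(Remote branch down) [AND] = 0.36 × 0.05 = 0.018000
P(Control chain fails) [OR] = 1 − (1−0.08) × (1−0.018000) = 0.096560
P(Local branch unavailable) [OR] = 1 − (1−0.29) × (1−0.04) × (1−0.38) = 0.577408
P(Power feed inoperative) [AND] = 0.26 × 0.577408 = 0.150126
P(Dam spillway gate fails to open) [OR] = 1 − (1−0.096560) × (1−0.150126) = 0.232190
Rounded to 4 decimal places: P(Dam spillway gate fails to open) ≈ 0.2322.

0.2322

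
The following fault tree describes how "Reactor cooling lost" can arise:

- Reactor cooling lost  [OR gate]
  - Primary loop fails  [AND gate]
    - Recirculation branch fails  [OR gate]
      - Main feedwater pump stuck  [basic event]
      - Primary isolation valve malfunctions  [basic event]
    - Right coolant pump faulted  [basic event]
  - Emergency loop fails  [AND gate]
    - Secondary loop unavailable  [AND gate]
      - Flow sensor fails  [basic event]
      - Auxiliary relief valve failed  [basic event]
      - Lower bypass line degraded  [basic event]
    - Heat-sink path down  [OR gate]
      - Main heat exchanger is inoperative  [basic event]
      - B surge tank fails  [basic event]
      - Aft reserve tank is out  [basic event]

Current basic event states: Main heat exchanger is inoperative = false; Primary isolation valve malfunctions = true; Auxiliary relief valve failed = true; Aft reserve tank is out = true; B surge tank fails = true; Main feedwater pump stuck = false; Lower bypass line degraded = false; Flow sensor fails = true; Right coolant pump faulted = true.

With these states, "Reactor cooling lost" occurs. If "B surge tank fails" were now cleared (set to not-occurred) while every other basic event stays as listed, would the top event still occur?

Counterfactual: set "B surge tank fails" to not occurred.
Recirculation branch fails [OR]: Main feedwater pump stuck=not, Primary isolation valve malfunctions=occurs → at least one input occurs → occurs.
Primary loop fails [AND]: Recirculation branch fails=occurs, Right coolant pump faulted=occurs → all inputs occur → occurs.
Secondary loop unavailable [AND]: Flow sensor fails=occurs, Auxiliary relief valve failed=occurs, Lower bypass line degraded=not → not all inputs occur → does not occur.
Heat-sink path down [OR]: Main heat exchanger is inoperative=not, B surge tank fails=not, Aft reserve tank is out=occurs → at least one input occurs → occurs.
Emergency loop fails [AND]: Secondary loop unavailable=not, Heat-sink path down=occurs → not all inputs occur → does not occur.
Reactor cooling lost [OR]: Primary loop fails=occurs, Emergency loop fails=not → at least one input occurs → occurs.

Yes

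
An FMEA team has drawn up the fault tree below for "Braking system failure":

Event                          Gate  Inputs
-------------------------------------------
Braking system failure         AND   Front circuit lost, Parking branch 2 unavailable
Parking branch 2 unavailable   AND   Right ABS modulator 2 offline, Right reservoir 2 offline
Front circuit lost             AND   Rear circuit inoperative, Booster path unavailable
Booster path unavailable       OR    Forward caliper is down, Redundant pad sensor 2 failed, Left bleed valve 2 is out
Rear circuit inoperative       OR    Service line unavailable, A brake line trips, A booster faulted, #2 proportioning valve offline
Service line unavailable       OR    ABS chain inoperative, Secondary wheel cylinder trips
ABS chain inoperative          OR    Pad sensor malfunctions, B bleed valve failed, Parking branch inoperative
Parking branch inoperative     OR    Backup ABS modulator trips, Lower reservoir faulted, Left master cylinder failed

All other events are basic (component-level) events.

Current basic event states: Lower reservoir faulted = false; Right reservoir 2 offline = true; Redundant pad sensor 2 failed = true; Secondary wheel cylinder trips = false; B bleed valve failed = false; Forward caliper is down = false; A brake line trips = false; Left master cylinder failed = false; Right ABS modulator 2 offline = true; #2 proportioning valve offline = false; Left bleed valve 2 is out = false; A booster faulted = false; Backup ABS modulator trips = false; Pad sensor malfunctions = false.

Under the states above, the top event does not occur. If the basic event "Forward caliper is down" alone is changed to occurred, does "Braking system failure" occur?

Counterfactual: set "Forward caliper is down" to occurred.
Parking branch inoperative [OR]: Backup ABS modulator trips=not, Lower reservoir faulted=not, Left master cylinder failed=not → no input occurs → does not occur.
ABS chain inoperative [OR]: Pad sensor malfunctions=not, B bleed valve failed=not, Parking branch inoperative=not → no input occurs → does not occur.
Service line unavailable [OR]: ABS chain inoperative=not, Secondary wheel cylinder trips=not → no input occurs → does not occur.
Rear circuit inoperative [OR]: Service line unavailable=not, A brake line trips=not, A booster faulted=not, #2 proportioning valve offline=not → no input occurs → does not occur.
Booster path unavailable [OR]: Forward caliper is down=occurs, Redundant pad sensor 2 failed=occurs, Left bleed valve 2 is out=not → at least one input occurs → occurs.
Front circuit lost [AND]: Rear circuit inoperative=not, Booster path unavailable=occurs → not all inputs occur → does not occur.
Parking branch 2 unavailable [AND]: Right ABS modulator 2 offline=occurs, Right reservoir 2 offline=occurs → all inputs occur → occurs.
Braking system failure [AND]: Front circuit lost=not, Parking branch 2 unavailable=occurs → not all inputs occur → does not occur.

No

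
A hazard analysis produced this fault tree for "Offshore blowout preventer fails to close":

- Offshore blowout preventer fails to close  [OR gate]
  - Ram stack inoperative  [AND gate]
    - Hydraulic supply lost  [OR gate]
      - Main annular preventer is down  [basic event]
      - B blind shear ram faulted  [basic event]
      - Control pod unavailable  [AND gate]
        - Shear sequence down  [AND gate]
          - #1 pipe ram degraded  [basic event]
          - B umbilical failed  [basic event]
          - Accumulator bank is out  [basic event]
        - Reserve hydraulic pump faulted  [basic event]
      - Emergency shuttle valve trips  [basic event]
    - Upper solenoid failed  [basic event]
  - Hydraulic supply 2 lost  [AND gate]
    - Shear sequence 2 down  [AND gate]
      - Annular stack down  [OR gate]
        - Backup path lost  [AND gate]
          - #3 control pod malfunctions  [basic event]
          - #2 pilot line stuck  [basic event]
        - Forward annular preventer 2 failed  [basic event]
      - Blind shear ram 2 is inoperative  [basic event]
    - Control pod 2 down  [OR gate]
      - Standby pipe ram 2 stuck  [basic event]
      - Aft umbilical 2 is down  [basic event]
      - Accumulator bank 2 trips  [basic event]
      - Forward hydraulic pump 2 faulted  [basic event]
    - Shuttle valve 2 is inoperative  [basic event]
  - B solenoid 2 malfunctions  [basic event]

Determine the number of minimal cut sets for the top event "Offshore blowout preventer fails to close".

Shear sequence down [AND]: one cut set from each child combined → 1 × 1 × 1 = 1 cut set(s).
Control pod unavailable [AND]: one cut set from each child combined → 1 × 1 = 1 cut set(s).
Hydraulic supply lost [OR]: union of children's cut sets → 4 cut set(s).
Ram stack inoperative [AND]: one cut set from each child combined → 4 × 1 = 4 cut set(s).
Backup path lost [AND]: one cut set from each child combined → 1 × 1 = 1 cut set(s).
Annular stack down [OR]: union of children's cut sets → 2 cut set(s).
Shear sequence 2 down [AND]: one cut set from each child combined → 2 × 1 = 2 cut set(s).
Control pod 2 down [OR]: union of children's cut sets → 4 cut set(s).
Hydraulic supply 2 lost [AND]: one cut set from each child combined → 2 × 4 × 1 = 8 cut set(s).
Offshore blowout preventer fails to close [OR]: union of children's cut sets → 13 cut set(s).

13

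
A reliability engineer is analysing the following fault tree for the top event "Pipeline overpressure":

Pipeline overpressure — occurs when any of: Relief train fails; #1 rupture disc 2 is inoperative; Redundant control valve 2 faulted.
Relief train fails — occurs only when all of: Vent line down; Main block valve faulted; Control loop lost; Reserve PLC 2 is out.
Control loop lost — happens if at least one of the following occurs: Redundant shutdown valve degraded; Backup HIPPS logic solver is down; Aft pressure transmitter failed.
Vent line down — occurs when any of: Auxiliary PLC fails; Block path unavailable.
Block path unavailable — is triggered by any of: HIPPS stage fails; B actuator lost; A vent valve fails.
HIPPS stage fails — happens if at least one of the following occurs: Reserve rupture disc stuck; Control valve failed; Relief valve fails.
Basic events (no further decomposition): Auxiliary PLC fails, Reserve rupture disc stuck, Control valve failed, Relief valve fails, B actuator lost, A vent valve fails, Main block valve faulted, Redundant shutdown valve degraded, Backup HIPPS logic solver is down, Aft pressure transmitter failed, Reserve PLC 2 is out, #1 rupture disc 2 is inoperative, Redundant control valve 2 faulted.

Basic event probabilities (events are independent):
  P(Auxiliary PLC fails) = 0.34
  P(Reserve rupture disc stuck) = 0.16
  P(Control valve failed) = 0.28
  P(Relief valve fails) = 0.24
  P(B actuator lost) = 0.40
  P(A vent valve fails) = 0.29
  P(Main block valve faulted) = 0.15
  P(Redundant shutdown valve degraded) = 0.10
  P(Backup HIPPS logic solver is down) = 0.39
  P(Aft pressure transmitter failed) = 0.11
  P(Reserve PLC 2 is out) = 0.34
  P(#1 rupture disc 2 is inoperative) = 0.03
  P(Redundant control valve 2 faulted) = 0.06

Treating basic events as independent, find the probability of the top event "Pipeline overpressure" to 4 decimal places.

0.1089

P(HIPPS stage fails) [OR] = 1 − (1−0.16) × (1−0.28) × (1−0.24) = 0.540352
P(Block path unavailable) [OR] = 1 − (1−0.540352) × (1−0.40) × (1−0.29) = 0.804190
P(Vent line down) [OR] = 1 − (1−0.34) × (1−0.804190) = 0.870765
P(Control loop lost) [OR] = 1 − (1−0.10) × (1−0.39) × (1−0.11) = 0.511390
P(Relief train fails) [AND] = 0.870765 × 0.15 × 0.511390 × 0.34 = 0.022710
P(Pipeline overpressure) [OR] = 1 − (1−0.022710) × (1−0.03) × (1−0.06) = 0.108907
Rounded to 4 decimal places: P(Pipeline overpressure) ≈ 0.1089.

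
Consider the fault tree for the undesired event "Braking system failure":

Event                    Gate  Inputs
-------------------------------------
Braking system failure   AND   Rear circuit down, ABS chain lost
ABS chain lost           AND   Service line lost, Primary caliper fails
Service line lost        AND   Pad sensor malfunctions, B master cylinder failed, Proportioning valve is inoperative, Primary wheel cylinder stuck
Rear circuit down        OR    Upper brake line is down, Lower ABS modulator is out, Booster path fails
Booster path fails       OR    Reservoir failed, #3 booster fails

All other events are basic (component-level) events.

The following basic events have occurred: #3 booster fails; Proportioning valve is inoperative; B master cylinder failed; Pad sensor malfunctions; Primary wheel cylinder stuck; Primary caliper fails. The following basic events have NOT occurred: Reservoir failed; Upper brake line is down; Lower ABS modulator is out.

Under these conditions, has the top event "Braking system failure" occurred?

Yes

Booster path fails [OR]: Reservoir failed=not, #3 booster fails=occurs → at least one input occurs → occurs.
Rear circuit down [OR]: Upper brake line is down=not, Lower ABS modulator is out=not, Booster path fails=occurs → at least one input occurs → occurs.
Service line lost [AND]: Pad sensor malfunctions=occurs, B master cylinder failed=occurs, Proportioning valve is inoperative=occurs, Primary wheel cylinder stuck=occurs → all inputs occur → occurs.
ABS chain lost [AND]: Service line lost=occurs, Primary caliper fails=occurs → all inputs occur → occurs.
Braking system failure [AND]: Rear circuit down=occurs, ABS chain lost=occurs → all inputs occur → occurs.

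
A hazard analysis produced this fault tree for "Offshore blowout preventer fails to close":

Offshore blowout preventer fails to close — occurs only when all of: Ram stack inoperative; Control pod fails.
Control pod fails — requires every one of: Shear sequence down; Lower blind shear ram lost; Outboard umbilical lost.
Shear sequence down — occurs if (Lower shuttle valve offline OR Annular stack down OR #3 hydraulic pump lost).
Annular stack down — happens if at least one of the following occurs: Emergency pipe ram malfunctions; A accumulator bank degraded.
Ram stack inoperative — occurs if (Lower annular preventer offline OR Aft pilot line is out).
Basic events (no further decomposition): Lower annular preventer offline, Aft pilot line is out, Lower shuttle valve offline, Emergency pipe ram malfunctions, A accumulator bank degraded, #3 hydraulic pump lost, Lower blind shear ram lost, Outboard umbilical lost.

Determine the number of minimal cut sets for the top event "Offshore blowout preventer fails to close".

8

Ram stack inoperative [OR]: union of children's cut sets → 2 cut set(s).
Annular stack down [OR]: union of children's cut sets → 2 cut set(s).
Shear sequence down [OR]: union of children's cut sets → 4 cut set(s).
Control pod fails [AND]: one cut set from each child combined → 4 × 1 × 1 = 4 cut set(s).
Offshore blowout preventer fails to close [AND]: one cut set from each child combined → 2 × 4 = 8 cut set(s).
Minimal cut sets: {Lower annular preventer offline, Lower blind shear ram lost, Lower shuttle valve offline, Outboard umbilical lost}; {Emergency pipe ram malfunctions, Lower annular preventer offline, Lower blind shear ram lost, Outboard umbilical lost}; {A accumulator bank degraded, Lower annular preventer offline, Lower blind shear ram lost, Outboard umbilical lost}; {#3 hydraulic pump lost, Lower annular preventer offline, Lower blind shear ram lost, Outboard umbilical lost}; {Aft pilot line is out, Lower blind shear ram lost, Lower shuttle valve offline, Outboard umbilical lost}; {Aft pilot line is out, Emergency pipe ram malfunctions, Lower blind shear ram lost, Outboard umbilical lost}; {A accumulator bank degraded, Aft pilot line is out, Lower blind shear ram lost, Outboard umbilical lost}; {#3 hydraulic pump lost, Aft pilot line is out, Lower blind shear ram lost, Outboard umbilical lost}.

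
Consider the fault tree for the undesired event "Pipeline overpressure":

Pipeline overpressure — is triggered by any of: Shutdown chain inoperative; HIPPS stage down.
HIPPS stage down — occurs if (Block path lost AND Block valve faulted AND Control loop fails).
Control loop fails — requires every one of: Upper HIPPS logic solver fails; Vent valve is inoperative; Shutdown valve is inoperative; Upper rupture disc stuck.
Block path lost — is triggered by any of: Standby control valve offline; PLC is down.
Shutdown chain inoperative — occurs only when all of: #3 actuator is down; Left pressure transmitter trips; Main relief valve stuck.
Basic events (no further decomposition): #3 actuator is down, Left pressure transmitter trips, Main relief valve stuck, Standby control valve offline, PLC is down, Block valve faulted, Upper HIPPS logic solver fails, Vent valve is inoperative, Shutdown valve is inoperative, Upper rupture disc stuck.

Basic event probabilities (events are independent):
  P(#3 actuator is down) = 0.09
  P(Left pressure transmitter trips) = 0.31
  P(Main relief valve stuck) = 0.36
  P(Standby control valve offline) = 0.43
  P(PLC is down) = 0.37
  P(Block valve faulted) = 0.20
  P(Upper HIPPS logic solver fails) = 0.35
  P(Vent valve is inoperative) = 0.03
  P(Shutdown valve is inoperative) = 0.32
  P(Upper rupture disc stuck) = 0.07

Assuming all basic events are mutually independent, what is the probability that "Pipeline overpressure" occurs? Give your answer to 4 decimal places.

0.0101

P(Shutdown chain inoperative) [AND] = 0.09 × 0.31 × 0.36 = 0.010044
P(Block path lost) [OR] = 1 − (1−0.43) × (1−0.37) = 0.640900
P(Control loop fails) [AND] = 0.35 × 0.03 × 0.32 × 0.07 = 0.000235
P(HIPPS stage down) [AND] = 0.640900 × 0.20 × 0.000235 = 0.000030
P(Pipeline overpressure) [OR] = 1 − (1−0.010044) × (1−0.000030) = 0.010074
Rounded to 4 decimal places: P(Pipeline overpressure) ≈ 0.0101.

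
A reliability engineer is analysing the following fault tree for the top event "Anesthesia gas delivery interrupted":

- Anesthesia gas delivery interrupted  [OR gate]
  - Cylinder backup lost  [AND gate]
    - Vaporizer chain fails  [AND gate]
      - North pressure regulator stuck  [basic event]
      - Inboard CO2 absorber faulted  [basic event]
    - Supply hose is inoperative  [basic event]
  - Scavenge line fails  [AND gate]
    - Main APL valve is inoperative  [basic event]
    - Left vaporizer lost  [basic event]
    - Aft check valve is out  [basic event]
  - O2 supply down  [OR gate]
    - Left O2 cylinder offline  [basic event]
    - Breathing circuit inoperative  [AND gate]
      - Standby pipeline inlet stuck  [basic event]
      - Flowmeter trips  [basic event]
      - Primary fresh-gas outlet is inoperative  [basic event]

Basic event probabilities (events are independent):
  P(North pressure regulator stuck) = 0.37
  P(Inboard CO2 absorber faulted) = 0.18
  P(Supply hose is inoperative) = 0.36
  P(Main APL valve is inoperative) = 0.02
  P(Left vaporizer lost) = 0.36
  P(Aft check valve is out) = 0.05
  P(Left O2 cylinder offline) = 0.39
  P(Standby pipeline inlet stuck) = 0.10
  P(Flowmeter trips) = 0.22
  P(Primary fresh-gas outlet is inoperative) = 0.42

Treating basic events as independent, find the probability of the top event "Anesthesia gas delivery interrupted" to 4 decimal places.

P(Vaporizer chain fails) [AND] = 0.37 × 0.18 = 0.066600
P(Cylinder backup lost) [AND] = 0.066600 × 0.36 = 0.023976
P(Scavenge line fails) [AND] = 0.02 × 0.36 × 0.05 = 0.000360
P(Breathing circuit inoperative) [AND] = 0.10 × 0.22 × 0.42 = 0.009240
P(O2 supply down) [OR] = 1 − (1−0.39) × (1−0.009240) = 0.395636
P(Anesthesia gas delivery interrupted) [OR] = 1 − (1−0.023976) × (1−0.000360) × (1−0.395636) = 0.410339
Rounded to 4 decimal places: P(Anesthesia gas delivery interrupted) ≈ 0.4103.

0.4103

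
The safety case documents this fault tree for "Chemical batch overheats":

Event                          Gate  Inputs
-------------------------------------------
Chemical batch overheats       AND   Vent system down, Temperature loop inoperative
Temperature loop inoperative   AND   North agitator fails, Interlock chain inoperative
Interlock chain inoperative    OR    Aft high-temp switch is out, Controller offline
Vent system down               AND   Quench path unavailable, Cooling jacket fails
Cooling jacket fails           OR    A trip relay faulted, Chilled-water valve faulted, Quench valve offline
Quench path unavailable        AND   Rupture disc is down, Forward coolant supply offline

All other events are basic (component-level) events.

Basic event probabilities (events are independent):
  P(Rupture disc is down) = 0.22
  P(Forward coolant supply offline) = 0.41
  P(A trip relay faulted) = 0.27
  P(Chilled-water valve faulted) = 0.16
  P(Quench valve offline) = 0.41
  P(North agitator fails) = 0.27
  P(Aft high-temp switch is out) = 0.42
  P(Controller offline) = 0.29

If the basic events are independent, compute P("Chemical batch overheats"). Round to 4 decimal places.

0.0091

P(Quench path unavailable) [AND] = 0.22 × 0.41 = 0.090200
P(Cooling jacket fails) [OR] = 1 − (1−0.27) × (1−0.16) × (1−0.41) = 0.638212
P(Vent system down) [AND] = 0.090200 × 0.638212 = 0.057567
P(Interlock chain inoperative) [OR] = 1 − (1−0.42) × (1−0.29) = 0.588200
P(Temperature loop inoperative) [AND] = 0.27 × 0.588200 = 0.158814
P(Chemical batch overheats) [AND] = 0.057567 × 0.158814 = 0.009142
Rounded to 4 decimal places: P(Chemical batch overheats) ≈ 0.0091.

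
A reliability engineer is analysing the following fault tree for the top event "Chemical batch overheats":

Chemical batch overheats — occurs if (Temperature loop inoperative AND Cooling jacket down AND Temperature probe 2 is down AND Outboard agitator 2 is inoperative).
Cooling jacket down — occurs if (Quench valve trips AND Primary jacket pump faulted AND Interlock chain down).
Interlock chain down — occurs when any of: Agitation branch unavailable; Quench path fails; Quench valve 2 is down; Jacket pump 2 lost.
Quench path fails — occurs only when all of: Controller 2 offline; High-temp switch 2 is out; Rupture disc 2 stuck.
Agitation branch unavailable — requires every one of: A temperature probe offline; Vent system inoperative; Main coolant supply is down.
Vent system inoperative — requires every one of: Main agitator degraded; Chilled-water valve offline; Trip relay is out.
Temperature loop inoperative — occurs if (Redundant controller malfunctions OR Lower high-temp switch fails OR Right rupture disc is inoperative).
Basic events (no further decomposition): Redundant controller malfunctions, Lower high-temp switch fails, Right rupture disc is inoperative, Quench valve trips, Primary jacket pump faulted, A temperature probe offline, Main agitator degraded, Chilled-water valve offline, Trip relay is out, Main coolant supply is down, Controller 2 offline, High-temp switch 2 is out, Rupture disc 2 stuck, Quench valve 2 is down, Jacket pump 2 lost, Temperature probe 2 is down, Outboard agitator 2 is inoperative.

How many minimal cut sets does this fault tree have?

12

Temperature loop inoperative [OR]: union of children's cut sets → 3 cut set(s).
Vent system inoperative [AND]: one cut set from each child combined → 1 × 1 × 1 = 1 cut set(s).
Agitation branch unavailable [AND]: one cut set from each child combined → 1 × 1 × 1 = 1 cut set(s).
Quench path fails [AND]: one cut set from each child combined → 1 × 1 × 1 = 1 cut set(s).
Interlock chain down [OR]: union of children's cut sets → 4 cut set(s).
Cooling jacket down [AND]: one cut set from each child combined → 1 × 1 × 4 = 4 cut set(s).
Chemical batch overheats [AND]: one cut set from each child combined → 3 × 4 × 1 × 1 = 12 cut set(s).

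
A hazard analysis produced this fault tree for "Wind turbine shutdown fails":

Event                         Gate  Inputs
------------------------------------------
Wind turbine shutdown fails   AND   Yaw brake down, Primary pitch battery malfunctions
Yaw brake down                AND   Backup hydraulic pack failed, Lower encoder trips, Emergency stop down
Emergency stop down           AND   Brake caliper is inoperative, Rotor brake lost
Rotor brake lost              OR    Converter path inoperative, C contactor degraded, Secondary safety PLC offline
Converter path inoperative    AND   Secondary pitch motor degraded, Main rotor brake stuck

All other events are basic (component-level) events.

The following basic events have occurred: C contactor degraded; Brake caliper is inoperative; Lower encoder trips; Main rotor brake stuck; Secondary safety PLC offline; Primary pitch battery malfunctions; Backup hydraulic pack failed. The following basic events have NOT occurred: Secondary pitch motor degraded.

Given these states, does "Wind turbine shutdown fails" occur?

Converter path inoperative [AND]: Secondary pitch motor degraded=not, Main rotor brake stuck=occurs → not all inputs occur → does not occur.
Rotor brake lost [OR]: Converter path inoperative=not, C contactor degraded=occurs, Secondary safety PLC offline=occurs → at least one input occurs → occurs.
Emergency stop down [AND]: Brake caliper is inoperative=occurs, Rotor brake lost=occurs → all inputs occur → occurs.
Yaw brake down [AND]: Backup hydraulic pack failed=occurs, Lower encoder trips=occurs, Emergency stop down=occurs → all inputs occur → occurs.
Wind turbine shutdown fails [AND]: Yaw brake down=occurs, Primary pitch battery malfunctions=occurs → all inputs occur → occurs.

Yes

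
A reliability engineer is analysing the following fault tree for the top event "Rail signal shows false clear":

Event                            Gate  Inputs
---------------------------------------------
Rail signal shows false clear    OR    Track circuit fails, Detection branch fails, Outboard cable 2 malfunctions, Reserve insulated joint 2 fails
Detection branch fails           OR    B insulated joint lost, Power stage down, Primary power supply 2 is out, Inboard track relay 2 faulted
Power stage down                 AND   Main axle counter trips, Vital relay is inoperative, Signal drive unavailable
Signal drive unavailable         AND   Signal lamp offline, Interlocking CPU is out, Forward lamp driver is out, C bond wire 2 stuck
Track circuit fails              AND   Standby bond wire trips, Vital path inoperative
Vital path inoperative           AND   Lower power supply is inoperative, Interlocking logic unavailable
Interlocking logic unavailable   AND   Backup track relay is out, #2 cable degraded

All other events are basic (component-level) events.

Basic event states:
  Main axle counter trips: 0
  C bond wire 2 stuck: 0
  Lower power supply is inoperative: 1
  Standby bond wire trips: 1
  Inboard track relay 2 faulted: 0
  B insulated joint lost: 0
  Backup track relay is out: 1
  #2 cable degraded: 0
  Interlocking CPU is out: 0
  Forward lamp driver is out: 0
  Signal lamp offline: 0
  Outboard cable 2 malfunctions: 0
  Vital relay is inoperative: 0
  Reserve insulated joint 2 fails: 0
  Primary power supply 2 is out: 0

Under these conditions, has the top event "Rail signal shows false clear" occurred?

Interlocking logic unavailable [AND]: Backup track relay is out=occurs, #2 cable degraded=not → not all inputs occur → does not occur.
Vital path inoperative [AND]: Lower power supply is inoperative=occurs, Interlocking logic unavailable=not → not all inputs occur → does not occur.
Track circuit fails [AND]: Standby bond wire trips=occurs, Vital path inoperative=not → not all inputs occur → does not occur.
Signal drive unavailable [AND]: Signal lamp offline=not, Interlocking CPU is out=not, Forward lamp driver is out=not, C bond wire 2 stuck=not → not all inputs occur → does not occur.
Power stage down [AND]: Main axle counter trips=not, Vital relay is inoperative=not, Signal drive unavailable=not → not all inputs occur → does not occur.
Detection branch fails [OR]: B insulated joint lost=not, Power stage down=not, Primary power supply 2 is out=not, Inboard track relay 2 faulted=not → no input occurs → does not occur.
Rail signal shows false clear [OR]: Track circuit fails=not, Detection branch fails=not, Outboard cable 2 malfunctions=not, Reserve insulated joint 2 fails=not → no input occurs → does not occur.

No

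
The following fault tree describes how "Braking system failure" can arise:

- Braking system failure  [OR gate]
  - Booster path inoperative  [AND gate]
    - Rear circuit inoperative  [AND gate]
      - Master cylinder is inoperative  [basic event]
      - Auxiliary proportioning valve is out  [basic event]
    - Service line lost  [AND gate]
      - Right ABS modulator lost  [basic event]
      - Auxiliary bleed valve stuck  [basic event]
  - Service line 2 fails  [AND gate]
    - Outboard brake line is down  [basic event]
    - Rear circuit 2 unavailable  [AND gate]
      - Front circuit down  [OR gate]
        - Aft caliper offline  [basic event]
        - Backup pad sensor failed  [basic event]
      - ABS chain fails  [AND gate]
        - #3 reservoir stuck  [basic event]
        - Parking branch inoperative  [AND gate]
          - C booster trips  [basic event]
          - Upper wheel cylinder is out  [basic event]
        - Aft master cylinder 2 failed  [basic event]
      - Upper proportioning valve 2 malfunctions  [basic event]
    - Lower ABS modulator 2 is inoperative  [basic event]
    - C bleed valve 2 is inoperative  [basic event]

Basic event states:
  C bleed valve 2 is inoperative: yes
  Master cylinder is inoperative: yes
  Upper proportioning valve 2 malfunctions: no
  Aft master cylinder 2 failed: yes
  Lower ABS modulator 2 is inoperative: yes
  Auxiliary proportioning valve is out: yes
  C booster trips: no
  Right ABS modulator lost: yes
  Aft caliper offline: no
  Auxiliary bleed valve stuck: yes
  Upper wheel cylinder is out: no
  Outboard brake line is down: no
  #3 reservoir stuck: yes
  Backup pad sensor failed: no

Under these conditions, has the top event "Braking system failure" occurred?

Yes

Rear circuit inoperative [AND]: Master cylinder is inoperative=occurs, Auxiliary proportioning valve is out=occurs → all inputs occur → occurs.
Service line lost [AND]: Right ABS modulator lost=occurs, Auxiliary bleed valve stuck=occurs → all inputs occur → occurs.
Booster path inoperative [AND]: Rear circuit inoperative=occurs, Service line lost=occurs → all inputs occur → occurs.
Front circuit down [OR]: Aft caliper offline=not, Backup pad sensor failed=not → no input occurs → does not occur.
Parking branch inoperative [AND]: C booster trips=not, Upper wheel cylinder is out=not → not all inputs occur → does not occur.
ABS chain fails [AND]: #3 reservoir stuck=occurs, Parking branch inoperative=not, Aft master cylinder 2 failed=occurs → not all inputs occur → does not occur.
Rear circuit 2 unavailable [AND]: Front circuit down=not, ABS chain fails=not, Upper proportioning valve 2 malfunctions=not → not all inputs occur → does not occur.
Service line 2 fails [AND]: Outboard brake line is down=not, Rear circuit 2 unavailable=not, Lower ABS modulator 2 is inoperative=occurs, C bleed valve 2 is inoperative=occurs → not all inputs occur → does not occur.
Braking system failure [OR]: Booster path inoperative=occurs, Service line 2 fails=not → at least one input occurs → occurs.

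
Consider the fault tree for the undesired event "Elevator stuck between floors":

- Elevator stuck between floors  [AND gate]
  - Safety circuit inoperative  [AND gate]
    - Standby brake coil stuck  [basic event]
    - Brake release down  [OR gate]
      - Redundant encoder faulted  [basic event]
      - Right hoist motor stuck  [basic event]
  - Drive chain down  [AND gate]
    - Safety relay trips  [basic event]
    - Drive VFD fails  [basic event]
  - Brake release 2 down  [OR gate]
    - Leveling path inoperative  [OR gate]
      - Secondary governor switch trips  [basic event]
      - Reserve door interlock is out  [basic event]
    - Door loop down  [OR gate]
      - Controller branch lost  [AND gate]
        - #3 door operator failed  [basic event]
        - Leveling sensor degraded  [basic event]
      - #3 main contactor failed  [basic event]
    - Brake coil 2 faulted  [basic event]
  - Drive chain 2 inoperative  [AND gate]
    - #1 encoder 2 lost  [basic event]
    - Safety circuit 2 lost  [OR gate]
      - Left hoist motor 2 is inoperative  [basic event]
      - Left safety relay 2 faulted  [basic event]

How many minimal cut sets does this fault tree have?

20

Brake release down [OR]: union of children's cut sets → 2 cut set(s).
Safety circuit inoperative [AND]: one cut set from each child combined → 1 × 2 = 2 cut set(s).
Drive chain down [AND]: one cut set from each child combined → 1 × 1 = 1 cut set(s).
Leveling path inoperative [OR]: union of children's cut sets → 2 cut set(s).
Controller branch lost [AND]: one cut set from each child combined → 1 × 1 = 1 cut set(s).
Door loop down [OR]: union of children's cut sets → 2 cut set(s).
Brake release 2 down [OR]: union of children's cut sets → 5 cut set(s).
Safety circuit 2 lost [OR]: union of children's cut sets → 2 cut set(s).
Drive chain 2 inoperative [AND]: one cut set from each child combined → 1 × 2 = 2 cut set(s).
Elevator stuck between floors [AND]: one cut set from each child combined → 2 × 1 × 5 × 2 = 20 cut set(s).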